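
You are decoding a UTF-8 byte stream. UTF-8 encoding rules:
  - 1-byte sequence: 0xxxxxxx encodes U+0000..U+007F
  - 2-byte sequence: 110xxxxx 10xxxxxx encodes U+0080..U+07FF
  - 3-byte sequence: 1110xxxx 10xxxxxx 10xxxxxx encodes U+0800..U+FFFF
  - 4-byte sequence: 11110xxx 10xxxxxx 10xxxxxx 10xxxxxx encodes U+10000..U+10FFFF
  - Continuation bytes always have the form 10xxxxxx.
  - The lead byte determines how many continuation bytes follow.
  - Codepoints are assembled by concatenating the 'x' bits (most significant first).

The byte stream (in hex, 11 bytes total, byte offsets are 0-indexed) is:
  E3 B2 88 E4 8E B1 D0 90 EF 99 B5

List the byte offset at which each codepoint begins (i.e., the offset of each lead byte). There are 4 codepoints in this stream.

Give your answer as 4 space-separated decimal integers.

Answer: 0 3 6 8

Derivation:
Byte[0]=E3: 3-byte lead, need 2 cont bytes. acc=0x3
Byte[1]=B2: continuation. acc=(acc<<6)|0x32=0xF2
Byte[2]=88: continuation. acc=(acc<<6)|0x08=0x3C88
Completed: cp=U+3C88 (starts at byte 0)
Byte[3]=E4: 3-byte lead, need 2 cont bytes. acc=0x4
Byte[4]=8E: continuation. acc=(acc<<6)|0x0E=0x10E
Byte[5]=B1: continuation. acc=(acc<<6)|0x31=0x43B1
Completed: cp=U+43B1 (starts at byte 3)
Byte[6]=D0: 2-byte lead, need 1 cont bytes. acc=0x10
Byte[7]=90: continuation. acc=(acc<<6)|0x10=0x410
Completed: cp=U+0410 (starts at byte 6)
Byte[8]=EF: 3-byte lead, need 2 cont bytes. acc=0xF
Byte[9]=99: continuation. acc=(acc<<6)|0x19=0x3D9
Byte[10]=B5: continuation. acc=(acc<<6)|0x35=0xF675
Completed: cp=U+F675 (starts at byte 8)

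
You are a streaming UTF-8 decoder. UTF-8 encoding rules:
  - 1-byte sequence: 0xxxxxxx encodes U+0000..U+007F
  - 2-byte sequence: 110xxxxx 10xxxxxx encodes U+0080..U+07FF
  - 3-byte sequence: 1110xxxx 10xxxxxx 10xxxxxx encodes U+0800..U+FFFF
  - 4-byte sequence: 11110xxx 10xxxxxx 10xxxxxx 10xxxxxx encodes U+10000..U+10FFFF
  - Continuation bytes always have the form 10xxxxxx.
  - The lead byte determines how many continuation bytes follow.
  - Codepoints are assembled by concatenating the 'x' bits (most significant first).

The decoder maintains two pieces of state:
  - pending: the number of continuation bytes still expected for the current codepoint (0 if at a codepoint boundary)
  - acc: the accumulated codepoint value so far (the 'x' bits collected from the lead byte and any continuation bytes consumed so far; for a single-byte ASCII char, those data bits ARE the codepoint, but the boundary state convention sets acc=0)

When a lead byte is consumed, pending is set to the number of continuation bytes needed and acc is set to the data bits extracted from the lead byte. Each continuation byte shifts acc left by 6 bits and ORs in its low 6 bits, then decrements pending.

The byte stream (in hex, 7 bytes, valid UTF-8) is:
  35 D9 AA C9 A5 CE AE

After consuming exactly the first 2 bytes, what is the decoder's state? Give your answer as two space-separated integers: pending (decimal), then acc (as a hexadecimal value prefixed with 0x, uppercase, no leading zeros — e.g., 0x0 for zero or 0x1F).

Byte[0]=35: 1-byte. pending=0, acc=0x0
Byte[1]=D9: 2-byte lead. pending=1, acc=0x19

Answer: 1 0x19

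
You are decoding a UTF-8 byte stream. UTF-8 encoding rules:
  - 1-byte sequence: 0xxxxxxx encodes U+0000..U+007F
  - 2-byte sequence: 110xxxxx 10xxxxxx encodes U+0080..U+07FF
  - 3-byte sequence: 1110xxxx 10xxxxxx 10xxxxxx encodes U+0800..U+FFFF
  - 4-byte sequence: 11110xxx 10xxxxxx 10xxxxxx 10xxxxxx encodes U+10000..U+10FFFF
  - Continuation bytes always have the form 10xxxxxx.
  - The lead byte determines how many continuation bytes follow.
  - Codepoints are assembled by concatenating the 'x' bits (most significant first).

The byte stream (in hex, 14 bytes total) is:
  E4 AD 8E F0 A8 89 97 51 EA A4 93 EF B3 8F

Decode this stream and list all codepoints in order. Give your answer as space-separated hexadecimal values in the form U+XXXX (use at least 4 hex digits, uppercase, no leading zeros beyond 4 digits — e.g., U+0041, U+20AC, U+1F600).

Answer: U+4B4E U+28257 U+0051 U+A913 U+FCCF

Derivation:
Byte[0]=E4: 3-byte lead, need 2 cont bytes. acc=0x4
Byte[1]=AD: continuation. acc=(acc<<6)|0x2D=0x12D
Byte[2]=8E: continuation. acc=(acc<<6)|0x0E=0x4B4E
Completed: cp=U+4B4E (starts at byte 0)
Byte[3]=F0: 4-byte lead, need 3 cont bytes. acc=0x0
Byte[4]=A8: continuation. acc=(acc<<6)|0x28=0x28
Byte[5]=89: continuation. acc=(acc<<6)|0x09=0xA09
Byte[6]=97: continuation. acc=(acc<<6)|0x17=0x28257
Completed: cp=U+28257 (starts at byte 3)
Byte[7]=51: 1-byte ASCII. cp=U+0051
Byte[8]=EA: 3-byte lead, need 2 cont bytes. acc=0xA
Byte[9]=A4: continuation. acc=(acc<<6)|0x24=0x2A4
Byte[10]=93: continuation. acc=(acc<<6)|0x13=0xA913
Completed: cp=U+A913 (starts at byte 8)
Byte[11]=EF: 3-byte lead, need 2 cont bytes. acc=0xF
Byte[12]=B3: continuation. acc=(acc<<6)|0x33=0x3F3
Byte[13]=8F: continuation. acc=(acc<<6)|0x0F=0xFCCF
Completed: cp=U+FCCF (starts at byte 11)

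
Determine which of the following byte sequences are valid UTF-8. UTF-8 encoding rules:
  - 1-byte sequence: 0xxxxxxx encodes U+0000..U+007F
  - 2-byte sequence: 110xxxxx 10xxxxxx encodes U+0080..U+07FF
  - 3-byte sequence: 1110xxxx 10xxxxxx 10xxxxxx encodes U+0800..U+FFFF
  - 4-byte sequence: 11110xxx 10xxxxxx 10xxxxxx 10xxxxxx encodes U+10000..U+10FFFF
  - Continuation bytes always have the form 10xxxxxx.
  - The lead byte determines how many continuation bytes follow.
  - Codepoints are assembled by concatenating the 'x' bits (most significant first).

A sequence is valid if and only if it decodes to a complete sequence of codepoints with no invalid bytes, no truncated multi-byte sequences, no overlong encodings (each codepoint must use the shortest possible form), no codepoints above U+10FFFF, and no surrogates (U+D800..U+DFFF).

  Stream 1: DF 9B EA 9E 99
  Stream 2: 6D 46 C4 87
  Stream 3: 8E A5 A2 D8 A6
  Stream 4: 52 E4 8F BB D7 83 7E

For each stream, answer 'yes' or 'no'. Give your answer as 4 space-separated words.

Stream 1: decodes cleanly. VALID
Stream 2: decodes cleanly. VALID
Stream 3: error at byte offset 0. INVALID
Stream 4: decodes cleanly. VALID

Answer: yes yes no yes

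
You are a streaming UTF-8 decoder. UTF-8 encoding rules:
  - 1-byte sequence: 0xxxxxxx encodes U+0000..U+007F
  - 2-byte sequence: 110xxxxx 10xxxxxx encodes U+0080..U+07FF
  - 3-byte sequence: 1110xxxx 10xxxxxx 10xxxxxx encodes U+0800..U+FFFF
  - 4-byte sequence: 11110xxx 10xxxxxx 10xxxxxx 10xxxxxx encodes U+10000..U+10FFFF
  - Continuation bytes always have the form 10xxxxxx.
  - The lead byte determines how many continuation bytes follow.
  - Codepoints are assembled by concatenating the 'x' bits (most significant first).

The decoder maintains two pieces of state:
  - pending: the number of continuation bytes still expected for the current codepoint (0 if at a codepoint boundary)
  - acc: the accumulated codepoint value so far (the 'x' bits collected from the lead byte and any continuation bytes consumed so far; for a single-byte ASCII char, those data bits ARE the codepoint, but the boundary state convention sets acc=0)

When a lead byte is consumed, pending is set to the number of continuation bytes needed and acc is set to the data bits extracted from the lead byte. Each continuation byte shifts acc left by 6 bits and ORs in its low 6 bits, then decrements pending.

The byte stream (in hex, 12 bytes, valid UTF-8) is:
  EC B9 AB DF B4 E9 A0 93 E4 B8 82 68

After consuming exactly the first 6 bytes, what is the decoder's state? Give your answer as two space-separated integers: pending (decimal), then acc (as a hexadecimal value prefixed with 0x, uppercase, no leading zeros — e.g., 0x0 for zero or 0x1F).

Answer: 2 0x9

Derivation:
Byte[0]=EC: 3-byte lead. pending=2, acc=0xC
Byte[1]=B9: continuation. acc=(acc<<6)|0x39=0x339, pending=1
Byte[2]=AB: continuation. acc=(acc<<6)|0x2B=0xCE6B, pending=0
Byte[3]=DF: 2-byte lead. pending=1, acc=0x1F
Byte[4]=B4: continuation. acc=(acc<<6)|0x34=0x7F4, pending=0
Byte[5]=E9: 3-byte lead. pending=2, acc=0x9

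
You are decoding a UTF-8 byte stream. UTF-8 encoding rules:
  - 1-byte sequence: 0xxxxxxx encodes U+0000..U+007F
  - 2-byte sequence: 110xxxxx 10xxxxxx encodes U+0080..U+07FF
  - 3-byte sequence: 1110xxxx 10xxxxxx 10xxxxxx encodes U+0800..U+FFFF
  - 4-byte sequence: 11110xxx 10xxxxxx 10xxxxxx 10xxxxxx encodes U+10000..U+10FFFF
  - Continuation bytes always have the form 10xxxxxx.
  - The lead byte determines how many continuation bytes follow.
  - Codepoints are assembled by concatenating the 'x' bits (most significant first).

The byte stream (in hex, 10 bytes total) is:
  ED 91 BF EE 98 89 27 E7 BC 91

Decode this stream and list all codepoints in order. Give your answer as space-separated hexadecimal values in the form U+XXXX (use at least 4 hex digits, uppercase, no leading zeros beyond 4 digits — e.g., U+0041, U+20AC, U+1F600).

Answer: U+D47F U+E609 U+0027 U+7F11

Derivation:
Byte[0]=ED: 3-byte lead, need 2 cont bytes. acc=0xD
Byte[1]=91: continuation. acc=(acc<<6)|0x11=0x351
Byte[2]=BF: continuation. acc=(acc<<6)|0x3F=0xD47F
Completed: cp=U+D47F (starts at byte 0)
Byte[3]=EE: 3-byte lead, need 2 cont bytes. acc=0xE
Byte[4]=98: continuation. acc=(acc<<6)|0x18=0x398
Byte[5]=89: continuation. acc=(acc<<6)|0x09=0xE609
Completed: cp=U+E609 (starts at byte 3)
Byte[6]=27: 1-byte ASCII. cp=U+0027
Byte[7]=E7: 3-byte lead, need 2 cont bytes. acc=0x7
Byte[8]=BC: continuation. acc=(acc<<6)|0x3C=0x1FC
Byte[9]=91: continuation. acc=(acc<<6)|0x11=0x7F11
Completed: cp=U+7F11 (starts at byte 7)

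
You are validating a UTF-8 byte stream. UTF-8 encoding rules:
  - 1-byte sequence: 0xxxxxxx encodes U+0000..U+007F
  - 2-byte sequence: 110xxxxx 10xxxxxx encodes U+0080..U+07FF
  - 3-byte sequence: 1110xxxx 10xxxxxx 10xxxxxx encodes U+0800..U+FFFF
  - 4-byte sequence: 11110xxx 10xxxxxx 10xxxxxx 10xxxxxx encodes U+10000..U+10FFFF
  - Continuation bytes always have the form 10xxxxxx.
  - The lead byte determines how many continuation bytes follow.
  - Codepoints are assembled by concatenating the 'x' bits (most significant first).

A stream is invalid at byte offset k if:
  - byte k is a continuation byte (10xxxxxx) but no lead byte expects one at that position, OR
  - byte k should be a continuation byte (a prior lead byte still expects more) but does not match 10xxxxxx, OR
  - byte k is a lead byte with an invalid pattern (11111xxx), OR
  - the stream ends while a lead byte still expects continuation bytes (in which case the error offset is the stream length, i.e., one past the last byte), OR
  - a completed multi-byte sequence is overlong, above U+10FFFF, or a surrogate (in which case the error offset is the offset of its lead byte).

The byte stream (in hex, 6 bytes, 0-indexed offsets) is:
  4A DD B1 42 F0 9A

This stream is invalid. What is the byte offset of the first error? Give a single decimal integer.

Byte[0]=4A: 1-byte ASCII. cp=U+004A
Byte[1]=DD: 2-byte lead, need 1 cont bytes. acc=0x1D
Byte[2]=B1: continuation. acc=(acc<<6)|0x31=0x771
Completed: cp=U+0771 (starts at byte 1)
Byte[3]=42: 1-byte ASCII. cp=U+0042
Byte[4]=F0: 4-byte lead, need 3 cont bytes. acc=0x0
Byte[5]=9A: continuation. acc=(acc<<6)|0x1A=0x1A
Byte[6]: stream ended, expected continuation. INVALID

Answer: 6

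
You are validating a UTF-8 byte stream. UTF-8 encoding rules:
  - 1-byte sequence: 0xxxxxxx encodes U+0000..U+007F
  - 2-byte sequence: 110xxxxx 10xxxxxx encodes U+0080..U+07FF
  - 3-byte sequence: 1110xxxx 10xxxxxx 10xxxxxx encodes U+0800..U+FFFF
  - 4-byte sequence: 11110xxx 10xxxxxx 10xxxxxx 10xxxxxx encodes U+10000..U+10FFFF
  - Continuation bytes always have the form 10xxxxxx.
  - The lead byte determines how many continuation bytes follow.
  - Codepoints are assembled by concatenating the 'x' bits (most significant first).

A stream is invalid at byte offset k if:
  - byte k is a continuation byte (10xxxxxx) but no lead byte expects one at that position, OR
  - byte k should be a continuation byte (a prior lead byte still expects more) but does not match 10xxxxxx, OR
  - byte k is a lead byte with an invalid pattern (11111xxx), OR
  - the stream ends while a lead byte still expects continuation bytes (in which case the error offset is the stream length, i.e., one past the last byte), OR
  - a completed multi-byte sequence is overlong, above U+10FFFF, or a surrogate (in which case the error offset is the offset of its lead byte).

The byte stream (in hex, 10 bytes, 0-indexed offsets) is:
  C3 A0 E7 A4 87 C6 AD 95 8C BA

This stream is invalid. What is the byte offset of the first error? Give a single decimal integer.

Answer: 7

Derivation:
Byte[0]=C3: 2-byte lead, need 1 cont bytes. acc=0x3
Byte[1]=A0: continuation. acc=(acc<<6)|0x20=0xE0
Completed: cp=U+00E0 (starts at byte 0)
Byte[2]=E7: 3-byte lead, need 2 cont bytes. acc=0x7
Byte[3]=A4: continuation. acc=(acc<<6)|0x24=0x1E4
Byte[4]=87: continuation. acc=(acc<<6)|0x07=0x7907
Completed: cp=U+7907 (starts at byte 2)
Byte[5]=C6: 2-byte lead, need 1 cont bytes. acc=0x6
Byte[6]=AD: continuation. acc=(acc<<6)|0x2D=0x1AD
Completed: cp=U+01AD (starts at byte 5)
Byte[7]=95: INVALID lead byte (not 0xxx/110x/1110/11110)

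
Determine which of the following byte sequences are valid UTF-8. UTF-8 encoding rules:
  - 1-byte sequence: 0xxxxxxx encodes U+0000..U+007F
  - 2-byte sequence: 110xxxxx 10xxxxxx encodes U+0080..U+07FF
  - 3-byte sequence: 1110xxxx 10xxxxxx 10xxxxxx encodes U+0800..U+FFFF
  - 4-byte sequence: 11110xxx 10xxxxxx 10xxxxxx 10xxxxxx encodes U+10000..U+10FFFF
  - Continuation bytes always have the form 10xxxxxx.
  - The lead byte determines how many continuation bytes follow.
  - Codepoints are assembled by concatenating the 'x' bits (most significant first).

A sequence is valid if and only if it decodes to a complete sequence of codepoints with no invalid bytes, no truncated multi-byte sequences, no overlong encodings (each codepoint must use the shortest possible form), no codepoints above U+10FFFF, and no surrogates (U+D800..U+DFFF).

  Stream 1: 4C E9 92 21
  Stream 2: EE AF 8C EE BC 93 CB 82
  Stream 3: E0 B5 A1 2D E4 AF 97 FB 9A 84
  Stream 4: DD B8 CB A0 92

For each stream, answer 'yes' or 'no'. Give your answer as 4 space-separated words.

Stream 1: error at byte offset 3. INVALID
Stream 2: decodes cleanly. VALID
Stream 3: error at byte offset 7. INVALID
Stream 4: error at byte offset 4. INVALID

Answer: no yes no no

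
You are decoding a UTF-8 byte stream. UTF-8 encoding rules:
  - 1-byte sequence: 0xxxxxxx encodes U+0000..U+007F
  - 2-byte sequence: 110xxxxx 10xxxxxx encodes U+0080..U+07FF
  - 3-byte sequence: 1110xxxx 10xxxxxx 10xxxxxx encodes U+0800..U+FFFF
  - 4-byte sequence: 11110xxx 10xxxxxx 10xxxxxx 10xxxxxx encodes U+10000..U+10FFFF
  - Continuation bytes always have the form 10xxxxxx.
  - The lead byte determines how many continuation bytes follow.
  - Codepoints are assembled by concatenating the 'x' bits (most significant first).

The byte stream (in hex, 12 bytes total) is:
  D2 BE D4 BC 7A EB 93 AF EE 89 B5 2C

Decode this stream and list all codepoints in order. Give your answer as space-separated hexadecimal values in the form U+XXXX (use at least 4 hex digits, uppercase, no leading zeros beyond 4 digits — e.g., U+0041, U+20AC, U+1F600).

Byte[0]=D2: 2-byte lead, need 1 cont bytes. acc=0x12
Byte[1]=BE: continuation. acc=(acc<<6)|0x3E=0x4BE
Completed: cp=U+04BE (starts at byte 0)
Byte[2]=D4: 2-byte lead, need 1 cont bytes. acc=0x14
Byte[3]=BC: continuation. acc=(acc<<6)|0x3C=0x53C
Completed: cp=U+053C (starts at byte 2)
Byte[4]=7A: 1-byte ASCII. cp=U+007A
Byte[5]=EB: 3-byte lead, need 2 cont bytes. acc=0xB
Byte[6]=93: continuation. acc=(acc<<6)|0x13=0x2D3
Byte[7]=AF: continuation. acc=(acc<<6)|0x2F=0xB4EF
Completed: cp=U+B4EF (starts at byte 5)
Byte[8]=EE: 3-byte lead, need 2 cont bytes. acc=0xE
Byte[9]=89: continuation. acc=(acc<<6)|0x09=0x389
Byte[10]=B5: continuation. acc=(acc<<6)|0x35=0xE275
Completed: cp=U+E275 (starts at byte 8)
Byte[11]=2C: 1-byte ASCII. cp=U+002C

Answer: U+04BE U+053C U+007A U+B4EF U+E275 U+002C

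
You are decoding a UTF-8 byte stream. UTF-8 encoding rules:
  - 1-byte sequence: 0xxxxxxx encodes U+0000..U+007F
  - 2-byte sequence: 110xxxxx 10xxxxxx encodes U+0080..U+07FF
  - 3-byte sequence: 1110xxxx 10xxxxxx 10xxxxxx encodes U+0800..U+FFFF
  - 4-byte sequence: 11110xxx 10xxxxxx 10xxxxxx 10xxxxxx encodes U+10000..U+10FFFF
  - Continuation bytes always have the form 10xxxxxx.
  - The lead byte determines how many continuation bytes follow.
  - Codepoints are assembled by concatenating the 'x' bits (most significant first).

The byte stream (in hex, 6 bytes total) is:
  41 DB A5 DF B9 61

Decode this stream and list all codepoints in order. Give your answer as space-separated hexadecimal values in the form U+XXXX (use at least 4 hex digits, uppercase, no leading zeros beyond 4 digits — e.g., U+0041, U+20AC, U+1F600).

Answer: U+0041 U+06E5 U+07F9 U+0061

Derivation:
Byte[0]=41: 1-byte ASCII. cp=U+0041
Byte[1]=DB: 2-byte lead, need 1 cont bytes. acc=0x1B
Byte[2]=A5: continuation. acc=(acc<<6)|0x25=0x6E5
Completed: cp=U+06E5 (starts at byte 1)
Byte[3]=DF: 2-byte lead, need 1 cont bytes. acc=0x1F
Byte[4]=B9: continuation. acc=(acc<<6)|0x39=0x7F9
Completed: cp=U+07F9 (starts at byte 3)
Byte[5]=61: 1-byte ASCII. cp=U+0061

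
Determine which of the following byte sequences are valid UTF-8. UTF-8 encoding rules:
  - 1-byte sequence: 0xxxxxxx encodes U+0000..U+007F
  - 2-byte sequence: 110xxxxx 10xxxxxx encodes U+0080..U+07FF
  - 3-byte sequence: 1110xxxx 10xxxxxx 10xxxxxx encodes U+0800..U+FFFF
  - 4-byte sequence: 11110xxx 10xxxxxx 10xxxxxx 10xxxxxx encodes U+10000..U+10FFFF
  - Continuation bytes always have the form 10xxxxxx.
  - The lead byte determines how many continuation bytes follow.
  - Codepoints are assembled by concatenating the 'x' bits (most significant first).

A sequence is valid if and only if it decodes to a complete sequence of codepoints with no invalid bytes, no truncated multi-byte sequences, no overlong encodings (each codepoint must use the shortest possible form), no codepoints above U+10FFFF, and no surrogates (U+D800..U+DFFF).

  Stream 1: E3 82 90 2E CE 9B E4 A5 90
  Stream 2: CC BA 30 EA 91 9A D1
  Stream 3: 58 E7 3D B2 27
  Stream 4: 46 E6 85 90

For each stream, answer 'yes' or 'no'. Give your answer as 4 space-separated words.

Stream 1: decodes cleanly. VALID
Stream 2: error at byte offset 7. INVALID
Stream 3: error at byte offset 2. INVALID
Stream 4: decodes cleanly. VALID

Answer: yes no no yes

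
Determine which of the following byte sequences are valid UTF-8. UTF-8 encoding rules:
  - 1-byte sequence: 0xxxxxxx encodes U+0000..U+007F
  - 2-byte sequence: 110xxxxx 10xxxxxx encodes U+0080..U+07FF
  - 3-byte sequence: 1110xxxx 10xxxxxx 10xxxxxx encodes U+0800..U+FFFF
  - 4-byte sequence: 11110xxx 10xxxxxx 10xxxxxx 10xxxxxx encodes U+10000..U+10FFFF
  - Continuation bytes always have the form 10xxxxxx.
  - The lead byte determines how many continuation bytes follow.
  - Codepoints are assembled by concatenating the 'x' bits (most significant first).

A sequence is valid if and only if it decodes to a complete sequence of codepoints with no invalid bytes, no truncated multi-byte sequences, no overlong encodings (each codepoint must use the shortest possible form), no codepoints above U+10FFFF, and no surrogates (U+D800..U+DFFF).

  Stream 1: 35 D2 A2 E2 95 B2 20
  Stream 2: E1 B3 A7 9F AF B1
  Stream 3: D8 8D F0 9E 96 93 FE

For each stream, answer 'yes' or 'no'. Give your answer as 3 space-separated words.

Answer: yes no no

Derivation:
Stream 1: decodes cleanly. VALID
Stream 2: error at byte offset 3. INVALID
Stream 3: error at byte offset 6. INVALID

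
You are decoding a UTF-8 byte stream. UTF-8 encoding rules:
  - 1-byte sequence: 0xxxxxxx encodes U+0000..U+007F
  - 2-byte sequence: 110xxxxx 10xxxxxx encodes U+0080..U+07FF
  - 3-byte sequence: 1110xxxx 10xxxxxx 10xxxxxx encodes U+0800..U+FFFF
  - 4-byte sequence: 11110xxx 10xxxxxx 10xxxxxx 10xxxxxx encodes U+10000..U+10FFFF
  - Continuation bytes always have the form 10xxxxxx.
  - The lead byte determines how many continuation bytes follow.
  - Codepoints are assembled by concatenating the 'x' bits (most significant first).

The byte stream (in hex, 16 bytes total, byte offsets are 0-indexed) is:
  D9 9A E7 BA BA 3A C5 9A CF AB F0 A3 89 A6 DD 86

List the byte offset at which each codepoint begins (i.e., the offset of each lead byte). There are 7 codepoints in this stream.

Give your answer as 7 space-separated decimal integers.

Answer: 0 2 5 6 8 10 14

Derivation:
Byte[0]=D9: 2-byte lead, need 1 cont bytes. acc=0x19
Byte[1]=9A: continuation. acc=(acc<<6)|0x1A=0x65A
Completed: cp=U+065A (starts at byte 0)
Byte[2]=E7: 3-byte lead, need 2 cont bytes. acc=0x7
Byte[3]=BA: continuation. acc=(acc<<6)|0x3A=0x1FA
Byte[4]=BA: continuation. acc=(acc<<6)|0x3A=0x7EBA
Completed: cp=U+7EBA (starts at byte 2)
Byte[5]=3A: 1-byte ASCII. cp=U+003A
Byte[6]=C5: 2-byte lead, need 1 cont bytes. acc=0x5
Byte[7]=9A: continuation. acc=(acc<<6)|0x1A=0x15A
Completed: cp=U+015A (starts at byte 6)
Byte[8]=CF: 2-byte lead, need 1 cont bytes. acc=0xF
Byte[9]=AB: continuation. acc=(acc<<6)|0x2B=0x3EB
Completed: cp=U+03EB (starts at byte 8)
Byte[10]=F0: 4-byte lead, need 3 cont bytes. acc=0x0
Byte[11]=A3: continuation. acc=(acc<<6)|0x23=0x23
Byte[12]=89: continuation. acc=(acc<<6)|0x09=0x8C9
Byte[13]=A6: continuation. acc=(acc<<6)|0x26=0x23266
Completed: cp=U+23266 (starts at byte 10)
Byte[14]=DD: 2-byte lead, need 1 cont bytes. acc=0x1D
Byte[15]=86: continuation. acc=(acc<<6)|0x06=0x746
Completed: cp=U+0746 (starts at byte 14)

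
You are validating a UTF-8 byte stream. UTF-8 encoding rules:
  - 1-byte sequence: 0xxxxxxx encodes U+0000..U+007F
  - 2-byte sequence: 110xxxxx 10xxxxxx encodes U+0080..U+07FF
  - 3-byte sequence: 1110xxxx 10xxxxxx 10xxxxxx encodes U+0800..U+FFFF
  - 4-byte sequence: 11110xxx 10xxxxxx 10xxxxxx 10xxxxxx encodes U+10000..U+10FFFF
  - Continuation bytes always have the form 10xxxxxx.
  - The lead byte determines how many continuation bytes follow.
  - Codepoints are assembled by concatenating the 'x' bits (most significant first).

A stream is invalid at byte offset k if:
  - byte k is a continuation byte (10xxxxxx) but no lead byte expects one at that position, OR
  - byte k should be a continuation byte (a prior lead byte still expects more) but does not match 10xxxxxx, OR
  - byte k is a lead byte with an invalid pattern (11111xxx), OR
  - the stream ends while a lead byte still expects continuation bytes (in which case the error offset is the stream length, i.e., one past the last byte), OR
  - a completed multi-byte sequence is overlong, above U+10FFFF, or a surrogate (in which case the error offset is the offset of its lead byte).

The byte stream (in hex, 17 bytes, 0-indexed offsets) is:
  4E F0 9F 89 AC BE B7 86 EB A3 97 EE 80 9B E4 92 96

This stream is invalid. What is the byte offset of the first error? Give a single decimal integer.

Answer: 5

Derivation:
Byte[0]=4E: 1-byte ASCII. cp=U+004E
Byte[1]=F0: 4-byte lead, need 3 cont bytes. acc=0x0
Byte[2]=9F: continuation. acc=(acc<<6)|0x1F=0x1F
Byte[3]=89: continuation. acc=(acc<<6)|0x09=0x7C9
Byte[4]=AC: continuation. acc=(acc<<6)|0x2C=0x1F26C
Completed: cp=U+1F26C (starts at byte 1)
Byte[5]=BE: INVALID lead byte (not 0xxx/110x/1110/11110)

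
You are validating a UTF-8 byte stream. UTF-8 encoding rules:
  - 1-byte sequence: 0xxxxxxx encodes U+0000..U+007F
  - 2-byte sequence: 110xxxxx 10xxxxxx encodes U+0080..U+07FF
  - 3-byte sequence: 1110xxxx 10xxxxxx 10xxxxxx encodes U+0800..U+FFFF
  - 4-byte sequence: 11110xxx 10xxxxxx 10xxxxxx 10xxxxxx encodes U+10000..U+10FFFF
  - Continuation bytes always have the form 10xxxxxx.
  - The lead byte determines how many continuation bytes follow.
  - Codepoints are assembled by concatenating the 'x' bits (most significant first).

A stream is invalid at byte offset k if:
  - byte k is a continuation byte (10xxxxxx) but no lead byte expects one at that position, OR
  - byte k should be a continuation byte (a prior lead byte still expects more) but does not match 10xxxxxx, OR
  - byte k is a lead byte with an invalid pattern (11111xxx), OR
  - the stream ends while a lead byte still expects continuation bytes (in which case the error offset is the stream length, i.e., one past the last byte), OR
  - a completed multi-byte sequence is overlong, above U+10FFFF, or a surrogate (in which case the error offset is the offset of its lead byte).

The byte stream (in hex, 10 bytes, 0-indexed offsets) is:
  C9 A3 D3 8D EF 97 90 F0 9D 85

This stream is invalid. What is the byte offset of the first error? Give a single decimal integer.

Answer: 10

Derivation:
Byte[0]=C9: 2-byte lead, need 1 cont bytes. acc=0x9
Byte[1]=A3: continuation. acc=(acc<<6)|0x23=0x263
Completed: cp=U+0263 (starts at byte 0)
Byte[2]=D3: 2-byte lead, need 1 cont bytes. acc=0x13
Byte[3]=8D: continuation. acc=(acc<<6)|0x0D=0x4CD
Completed: cp=U+04CD (starts at byte 2)
Byte[4]=EF: 3-byte lead, need 2 cont bytes. acc=0xF
Byte[5]=97: continuation. acc=(acc<<6)|0x17=0x3D7
Byte[6]=90: continuation. acc=(acc<<6)|0x10=0xF5D0
Completed: cp=U+F5D0 (starts at byte 4)
Byte[7]=F0: 4-byte lead, need 3 cont bytes. acc=0x0
Byte[8]=9D: continuation. acc=(acc<<6)|0x1D=0x1D
Byte[9]=85: continuation. acc=(acc<<6)|0x05=0x745
Byte[10]: stream ended, expected continuation. INVALID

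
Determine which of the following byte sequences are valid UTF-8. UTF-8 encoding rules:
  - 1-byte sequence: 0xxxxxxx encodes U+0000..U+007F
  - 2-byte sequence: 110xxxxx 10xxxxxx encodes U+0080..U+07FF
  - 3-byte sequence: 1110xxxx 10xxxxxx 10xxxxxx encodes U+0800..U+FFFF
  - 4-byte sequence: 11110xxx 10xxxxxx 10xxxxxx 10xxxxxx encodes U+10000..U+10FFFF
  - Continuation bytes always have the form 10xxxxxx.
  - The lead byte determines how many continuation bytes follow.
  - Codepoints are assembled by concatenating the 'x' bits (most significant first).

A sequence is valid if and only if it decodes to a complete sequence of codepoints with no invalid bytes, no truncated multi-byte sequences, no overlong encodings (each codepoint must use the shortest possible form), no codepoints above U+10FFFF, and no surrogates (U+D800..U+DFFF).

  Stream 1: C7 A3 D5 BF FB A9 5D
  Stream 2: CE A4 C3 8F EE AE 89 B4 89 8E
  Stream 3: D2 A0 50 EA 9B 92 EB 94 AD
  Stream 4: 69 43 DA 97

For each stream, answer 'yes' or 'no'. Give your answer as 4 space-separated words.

Answer: no no yes yes

Derivation:
Stream 1: error at byte offset 4. INVALID
Stream 2: error at byte offset 7. INVALID
Stream 3: decodes cleanly. VALID
Stream 4: decodes cleanly. VALID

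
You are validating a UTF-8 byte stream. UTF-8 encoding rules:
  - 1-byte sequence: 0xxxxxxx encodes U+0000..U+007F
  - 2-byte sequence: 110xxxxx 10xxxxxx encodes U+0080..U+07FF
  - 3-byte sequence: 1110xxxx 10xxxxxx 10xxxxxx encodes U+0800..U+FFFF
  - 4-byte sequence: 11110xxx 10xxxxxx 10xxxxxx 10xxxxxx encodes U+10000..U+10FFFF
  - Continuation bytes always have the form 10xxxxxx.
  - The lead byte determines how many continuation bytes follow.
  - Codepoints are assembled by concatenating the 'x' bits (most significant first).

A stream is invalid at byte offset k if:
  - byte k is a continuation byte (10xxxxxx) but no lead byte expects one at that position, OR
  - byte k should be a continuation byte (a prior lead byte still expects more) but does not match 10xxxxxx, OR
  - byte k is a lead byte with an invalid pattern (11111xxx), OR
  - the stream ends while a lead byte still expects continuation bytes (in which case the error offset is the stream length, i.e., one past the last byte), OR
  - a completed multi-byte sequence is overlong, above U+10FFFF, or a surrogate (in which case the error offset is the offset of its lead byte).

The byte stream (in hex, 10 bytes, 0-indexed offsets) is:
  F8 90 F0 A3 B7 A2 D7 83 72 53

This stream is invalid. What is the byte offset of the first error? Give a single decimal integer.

Answer: 0

Derivation:
Byte[0]=F8: INVALID lead byte (not 0xxx/110x/1110/11110)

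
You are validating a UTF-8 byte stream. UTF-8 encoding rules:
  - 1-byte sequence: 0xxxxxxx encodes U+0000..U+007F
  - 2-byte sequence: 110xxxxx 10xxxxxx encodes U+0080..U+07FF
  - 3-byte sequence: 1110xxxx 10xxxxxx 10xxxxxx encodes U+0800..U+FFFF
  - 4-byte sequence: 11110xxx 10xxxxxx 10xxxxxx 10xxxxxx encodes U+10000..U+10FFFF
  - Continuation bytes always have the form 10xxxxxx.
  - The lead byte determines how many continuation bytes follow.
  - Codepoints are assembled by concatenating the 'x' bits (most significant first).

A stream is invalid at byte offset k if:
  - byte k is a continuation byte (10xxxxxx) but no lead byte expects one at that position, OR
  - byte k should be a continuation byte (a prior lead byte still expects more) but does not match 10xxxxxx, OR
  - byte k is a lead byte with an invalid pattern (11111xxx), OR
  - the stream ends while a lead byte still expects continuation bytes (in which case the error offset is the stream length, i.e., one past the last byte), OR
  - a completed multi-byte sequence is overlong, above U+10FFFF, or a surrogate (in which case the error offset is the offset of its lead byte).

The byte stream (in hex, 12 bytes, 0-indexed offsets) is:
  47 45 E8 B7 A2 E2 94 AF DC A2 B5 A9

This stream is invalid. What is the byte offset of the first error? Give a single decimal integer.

Answer: 10

Derivation:
Byte[0]=47: 1-byte ASCII. cp=U+0047
Byte[1]=45: 1-byte ASCII. cp=U+0045
Byte[2]=E8: 3-byte lead, need 2 cont bytes. acc=0x8
Byte[3]=B7: continuation. acc=(acc<<6)|0x37=0x237
Byte[4]=A2: continuation. acc=(acc<<6)|0x22=0x8DE2
Completed: cp=U+8DE2 (starts at byte 2)
Byte[5]=E2: 3-byte lead, need 2 cont bytes. acc=0x2
Byte[6]=94: continuation. acc=(acc<<6)|0x14=0x94
Byte[7]=AF: continuation. acc=(acc<<6)|0x2F=0x252F
Completed: cp=U+252F (starts at byte 5)
Byte[8]=DC: 2-byte lead, need 1 cont bytes. acc=0x1C
Byte[9]=A2: continuation. acc=(acc<<6)|0x22=0x722
Completed: cp=U+0722 (starts at byte 8)
Byte[10]=B5: INVALID lead byte (not 0xxx/110x/1110/11110)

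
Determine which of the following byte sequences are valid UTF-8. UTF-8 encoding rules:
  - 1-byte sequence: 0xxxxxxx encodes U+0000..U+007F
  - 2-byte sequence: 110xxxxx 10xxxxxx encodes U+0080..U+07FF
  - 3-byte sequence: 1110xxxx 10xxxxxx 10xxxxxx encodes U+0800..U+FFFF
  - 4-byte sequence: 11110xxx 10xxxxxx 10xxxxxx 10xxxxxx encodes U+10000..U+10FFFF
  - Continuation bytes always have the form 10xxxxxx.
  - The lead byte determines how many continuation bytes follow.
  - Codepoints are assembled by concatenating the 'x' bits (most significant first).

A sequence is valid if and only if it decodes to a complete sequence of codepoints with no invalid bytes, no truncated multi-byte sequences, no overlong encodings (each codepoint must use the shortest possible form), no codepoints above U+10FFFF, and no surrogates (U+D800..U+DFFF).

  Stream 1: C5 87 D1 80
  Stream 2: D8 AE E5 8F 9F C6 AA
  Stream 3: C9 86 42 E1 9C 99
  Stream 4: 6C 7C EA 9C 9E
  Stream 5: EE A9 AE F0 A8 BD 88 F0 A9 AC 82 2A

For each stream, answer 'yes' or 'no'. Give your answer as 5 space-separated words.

Stream 1: decodes cleanly. VALID
Stream 2: decodes cleanly. VALID
Stream 3: decodes cleanly. VALID
Stream 4: decodes cleanly. VALID
Stream 5: decodes cleanly. VALID

Answer: yes yes yes yes yes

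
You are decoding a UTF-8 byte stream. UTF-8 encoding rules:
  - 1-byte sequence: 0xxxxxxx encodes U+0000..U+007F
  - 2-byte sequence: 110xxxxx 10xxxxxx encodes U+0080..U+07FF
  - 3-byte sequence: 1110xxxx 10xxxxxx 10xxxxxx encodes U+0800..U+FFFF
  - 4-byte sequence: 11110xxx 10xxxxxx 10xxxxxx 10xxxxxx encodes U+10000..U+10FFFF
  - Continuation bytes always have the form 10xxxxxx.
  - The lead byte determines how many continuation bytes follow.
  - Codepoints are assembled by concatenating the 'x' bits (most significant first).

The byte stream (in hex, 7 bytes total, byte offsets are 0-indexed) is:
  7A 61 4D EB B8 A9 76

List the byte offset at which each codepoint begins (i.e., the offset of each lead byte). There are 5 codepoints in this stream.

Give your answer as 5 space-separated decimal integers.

Answer: 0 1 2 3 6

Derivation:
Byte[0]=7A: 1-byte ASCII. cp=U+007A
Byte[1]=61: 1-byte ASCII. cp=U+0061
Byte[2]=4D: 1-byte ASCII. cp=U+004D
Byte[3]=EB: 3-byte lead, need 2 cont bytes. acc=0xB
Byte[4]=B8: continuation. acc=(acc<<6)|0x38=0x2F8
Byte[5]=A9: continuation. acc=(acc<<6)|0x29=0xBE29
Completed: cp=U+BE29 (starts at byte 3)
Byte[6]=76: 1-byte ASCII. cp=U+0076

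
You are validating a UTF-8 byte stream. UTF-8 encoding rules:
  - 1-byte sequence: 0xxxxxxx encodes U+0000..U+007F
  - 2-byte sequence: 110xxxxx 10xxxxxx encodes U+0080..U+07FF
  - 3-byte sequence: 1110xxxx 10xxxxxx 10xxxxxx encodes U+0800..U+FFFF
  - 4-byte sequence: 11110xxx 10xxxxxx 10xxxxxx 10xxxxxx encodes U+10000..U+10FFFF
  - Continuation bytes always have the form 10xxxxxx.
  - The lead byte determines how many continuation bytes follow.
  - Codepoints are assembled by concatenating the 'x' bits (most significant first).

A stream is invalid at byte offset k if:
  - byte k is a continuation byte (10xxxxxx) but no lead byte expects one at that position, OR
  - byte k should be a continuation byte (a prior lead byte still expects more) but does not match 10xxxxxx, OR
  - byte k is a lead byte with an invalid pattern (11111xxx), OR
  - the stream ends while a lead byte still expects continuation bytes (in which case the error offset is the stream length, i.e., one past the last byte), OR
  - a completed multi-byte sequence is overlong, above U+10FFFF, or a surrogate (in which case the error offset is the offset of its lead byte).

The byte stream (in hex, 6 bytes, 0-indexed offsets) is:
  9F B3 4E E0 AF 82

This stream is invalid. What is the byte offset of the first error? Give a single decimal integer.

Answer: 0

Derivation:
Byte[0]=9F: INVALID lead byte (not 0xxx/110x/1110/11110)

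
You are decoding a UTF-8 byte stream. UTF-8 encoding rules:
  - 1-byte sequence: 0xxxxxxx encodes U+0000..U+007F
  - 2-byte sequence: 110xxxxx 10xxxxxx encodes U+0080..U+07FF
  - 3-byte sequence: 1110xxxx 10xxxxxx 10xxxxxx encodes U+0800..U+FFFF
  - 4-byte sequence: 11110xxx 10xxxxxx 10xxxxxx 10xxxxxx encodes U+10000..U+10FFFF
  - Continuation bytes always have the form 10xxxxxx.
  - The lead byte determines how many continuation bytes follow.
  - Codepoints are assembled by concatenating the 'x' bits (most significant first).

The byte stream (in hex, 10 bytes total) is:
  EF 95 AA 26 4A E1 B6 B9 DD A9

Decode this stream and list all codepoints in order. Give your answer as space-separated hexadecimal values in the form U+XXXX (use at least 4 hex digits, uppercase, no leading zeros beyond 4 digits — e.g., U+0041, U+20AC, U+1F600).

Byte[0]=EF: 3-byte lead, need 2 cont bytes. acc=0xF
Byte[1]=95: continuation. acc=(acc<<6)|0x15=0x3D5
Byte[2]=AA: continuation. acc=(acc<<6)|0x2A=0xF56A
Completed: cp=U+F56A (starts at byte 0)
Byte[3]=26: 1-byte ASCII. cp=U+0026
Byte[4]=4A: 1-byte ASCII. cp=U+004A
Byte[5]=E1: 3-byte lead, need 2 cont bytes. acc=0x1
Byte[6]=B6: continuation. acc=(acc<<6)|0x36=0x76
Byte[7]=B9: continuation. acc=(acc<<6)|0x39=0x1DB9
Completed: cp=U+1DB9 (starts at byte 5)
Byte[8]=DD: 2-byte lead, need 1 cont bytes. acc=0x1D
Byte[9]=A9: continuation. acc=(acc<<6)|0x29=0x769
Completed: cp=U+0769 (starts at byte 8)

Answer: U+F56A U+0026 U+004A U+1DB9 U+0769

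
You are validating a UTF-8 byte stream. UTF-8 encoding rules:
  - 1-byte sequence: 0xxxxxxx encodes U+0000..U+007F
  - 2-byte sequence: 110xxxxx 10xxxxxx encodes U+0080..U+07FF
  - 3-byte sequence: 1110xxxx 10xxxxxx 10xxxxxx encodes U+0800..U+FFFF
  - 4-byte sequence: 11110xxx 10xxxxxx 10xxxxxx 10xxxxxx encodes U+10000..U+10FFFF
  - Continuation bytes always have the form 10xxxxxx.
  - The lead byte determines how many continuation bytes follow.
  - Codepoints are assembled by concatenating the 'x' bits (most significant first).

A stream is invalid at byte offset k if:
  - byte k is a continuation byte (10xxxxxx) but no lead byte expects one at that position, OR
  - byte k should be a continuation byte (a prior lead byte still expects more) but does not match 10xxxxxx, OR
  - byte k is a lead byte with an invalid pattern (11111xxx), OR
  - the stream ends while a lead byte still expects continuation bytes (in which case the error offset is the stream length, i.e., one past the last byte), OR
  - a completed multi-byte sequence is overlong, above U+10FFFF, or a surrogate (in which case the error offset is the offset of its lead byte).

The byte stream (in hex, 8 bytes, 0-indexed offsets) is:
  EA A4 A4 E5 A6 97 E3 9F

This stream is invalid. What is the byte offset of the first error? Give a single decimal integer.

Answer: 8

Derivation:
Byte[0]=EA: 3-byte lead, need 2 cont bytes. acc=0xA
Byte[1]=A4: continuation. acc=(acc<<6)|0x24=0x2A4
Byte[2]=A4: continuation. acc=(acc<<6)|0x24=0xA924
Completed: cp=U+A924 (starts at byte 0)
Byte[3]=E5: 3-byte lead, need 2 cont bytes. acc=0x5
Byte[4]=A6: continuation. acc=(acc<<6)|0x26=0x166
Byte[5]=97: continuation. acc=(acc<<6)|0x17=0x5997
Completed: cp=U+5997 (starts at byte 3)
Byte[6]=E3: 3-byte lead, need 2 cont bytes. acc=0x3
Byte[7]=9F: continuation. acc=(acc<<6)|0x1F=0xDF
Byte[8]: stream ended, expected continuation. INVALID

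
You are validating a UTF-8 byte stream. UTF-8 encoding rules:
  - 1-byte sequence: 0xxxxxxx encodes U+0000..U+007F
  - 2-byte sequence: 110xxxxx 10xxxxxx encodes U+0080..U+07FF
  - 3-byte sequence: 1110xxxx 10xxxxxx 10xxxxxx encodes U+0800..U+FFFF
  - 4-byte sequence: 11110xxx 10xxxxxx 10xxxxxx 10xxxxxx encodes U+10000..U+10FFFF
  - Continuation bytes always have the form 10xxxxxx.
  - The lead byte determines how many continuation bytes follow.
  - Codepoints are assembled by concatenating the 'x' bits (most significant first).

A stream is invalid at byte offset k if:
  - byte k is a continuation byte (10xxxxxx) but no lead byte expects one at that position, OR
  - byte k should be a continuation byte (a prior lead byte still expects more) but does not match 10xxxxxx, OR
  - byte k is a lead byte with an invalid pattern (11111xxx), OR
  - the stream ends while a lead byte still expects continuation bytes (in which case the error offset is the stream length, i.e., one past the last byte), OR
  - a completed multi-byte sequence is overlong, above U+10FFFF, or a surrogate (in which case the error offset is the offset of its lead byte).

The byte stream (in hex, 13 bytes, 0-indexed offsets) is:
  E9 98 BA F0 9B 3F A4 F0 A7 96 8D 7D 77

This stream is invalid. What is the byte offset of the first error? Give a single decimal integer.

Byte[0]=E9: 3-byte lead, need 2 cont bytes. acc=0x9
Byte[1]=98: continuation. acc=(acc<<6)|0x18=0x258
Byte[2]=BA: continuation. acc=(acc<<6)|0x3A=0x963A
Completed: cp=U+963A (starts at byte 0)
Byte[3]=F0: 4-byte lead, need 3 cont bytes. acc=0x0
Byte[4]=9B: continuation. acc=(acc<<6)|0x1B=0x1B
Byte[5]=3F: expected 10xxxxxx continuation. INVALID

Answer: 5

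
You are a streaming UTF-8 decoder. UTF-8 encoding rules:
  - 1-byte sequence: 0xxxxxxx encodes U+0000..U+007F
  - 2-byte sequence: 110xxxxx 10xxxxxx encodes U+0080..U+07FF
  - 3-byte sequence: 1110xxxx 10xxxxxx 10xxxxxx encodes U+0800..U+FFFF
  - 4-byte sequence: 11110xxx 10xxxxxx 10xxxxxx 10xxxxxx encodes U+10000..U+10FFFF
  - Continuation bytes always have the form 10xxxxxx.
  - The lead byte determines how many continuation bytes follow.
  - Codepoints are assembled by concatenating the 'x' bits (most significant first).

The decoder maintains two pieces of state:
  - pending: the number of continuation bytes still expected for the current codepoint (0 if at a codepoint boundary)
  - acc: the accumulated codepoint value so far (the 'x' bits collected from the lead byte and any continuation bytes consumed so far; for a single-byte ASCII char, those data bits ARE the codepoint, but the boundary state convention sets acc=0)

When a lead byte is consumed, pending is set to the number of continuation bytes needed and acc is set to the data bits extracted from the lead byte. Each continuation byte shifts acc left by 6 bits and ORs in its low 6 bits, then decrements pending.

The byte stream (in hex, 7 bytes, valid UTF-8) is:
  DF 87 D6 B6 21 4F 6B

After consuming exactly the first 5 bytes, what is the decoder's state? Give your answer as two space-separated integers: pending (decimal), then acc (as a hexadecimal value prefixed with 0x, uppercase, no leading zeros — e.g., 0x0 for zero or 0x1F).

Byte[0]=DF: 2-byte lead. pending=1, acc=0x1F
Byte[1]=87: continuation. acc=(acc<<6)|0x07=0x7C7, pending=0
Byte[2]=D6: 2-byte lead. pending=1, acc=0x16
Byte[3]=B6: continuation. acc=(acc<<6)|0x36=0x5B6, pending=0
Byte[4]=21: 1-byte. pending=0, acc=0x0

Answer: 0 0x0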